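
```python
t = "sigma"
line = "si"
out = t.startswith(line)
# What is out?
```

Trace (tracking out):
t = 'sigma'  # -> t = 'sigma'
line = 'si'  # -> line = 'si'
out = t.startswith(line)  # -> out = True

Answer: True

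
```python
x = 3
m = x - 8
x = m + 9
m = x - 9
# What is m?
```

Answer: -5

Derivation:
Trace (tracking m):
x = 3  # -> x = 3
m = x - 8  # -> m = -5
x = m + 9  # -> x = 4
m = x - 9  # -> m = -5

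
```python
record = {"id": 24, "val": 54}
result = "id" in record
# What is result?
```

Answer: True

Derivation:
Trace (tracking result):
record = {'id': 24, 'val': 54}  # -> record = {'id': 24, 'val': 54}
result = 'id' in record  # -> result = True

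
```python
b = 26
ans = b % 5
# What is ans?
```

Answer: 1

Derivation:
Trace (tracking ans):
b = 26  # -> b = 26
ans = b % 5  # -> ans = 1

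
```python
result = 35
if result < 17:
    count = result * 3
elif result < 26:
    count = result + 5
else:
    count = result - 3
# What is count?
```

Answer: 32

Derivation:
Trace (tracking count):
result = 35  # -> result = 35
if result < 17:  # condition is False
elif result < 26:  # condition is False
else:
    count = result - 3  # -> count = 32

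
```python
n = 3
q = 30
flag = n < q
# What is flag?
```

Answer: True

Derivation:
Trace (tracking flag):
n = 3  # -> n = 3
q = 30  # -> q = 30
flag = n < q  # -> flag = True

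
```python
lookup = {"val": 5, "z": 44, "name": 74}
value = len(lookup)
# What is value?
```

Trace (tracking value):
lookup = {'val': 5, 'z': 44, 'name': 74}  # -> lookup = {'val': 5, 'z': 44, 'name': 74}
value = len(lookup)  # -> value = 3

Answer: 3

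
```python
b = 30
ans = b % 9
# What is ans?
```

Trace (tracking ans):
b = 30  # -> b = 30
ans = b % 9  # -> ans = 3

Answer: 3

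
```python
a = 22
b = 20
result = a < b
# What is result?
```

Answer: False

Derivation:
Trace (tracking result):
a = 22  # -> a = 22
b = 20  # -> b = 20
result = a < b  # -> result = False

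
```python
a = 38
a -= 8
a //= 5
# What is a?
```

Trace (tracking a):
a = 38  # -> a = 38
a -= 8  # -> a = 30
a //= 5  # -> a = 6

Answer: 6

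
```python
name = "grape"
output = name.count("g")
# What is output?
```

Trace (tracking output):
name = 'grape'  # -> name = 'grape'
output = name.count('g')  # -> output = 1

Answer: 1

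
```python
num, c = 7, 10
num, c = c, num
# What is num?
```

Trace (tracking num):
num, c = (7, 10)  # -> num = 7, c = 10
num, c = (c, num)  # -> num = 10, c = 7

Answer: 10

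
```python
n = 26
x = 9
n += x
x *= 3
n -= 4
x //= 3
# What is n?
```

Answer: 31

Derivation:
Trace (tracking n):
n = 26  # -> n = 26
x = 9  # -> x = 9
n += x  # -> n = 35
x *= 3  # -> x = 27
n -= 4  # -> n = 31
x //= 3  # -> x = 9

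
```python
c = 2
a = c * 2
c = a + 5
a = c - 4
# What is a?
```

Trace (tracking a):
c = 2  # -> c = 2
a = c * 2  # -> a = 4
c = a + 5  # -> c = 9
a = c - 4  # -> a = 5

Answer: 5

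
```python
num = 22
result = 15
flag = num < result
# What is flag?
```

Trace (tracking flag):
num = 22  # -> num = 22
result = 15  # -> result = 15
flag = num < result  # -> flag = False

Answer: False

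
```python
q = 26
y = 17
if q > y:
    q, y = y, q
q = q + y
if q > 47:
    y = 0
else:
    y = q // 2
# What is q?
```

Answer: 43

Derivation:
Trace (tracking q):
q = 26  # -> q = 26
y = 17  # -> y = 17
if q > y:  # condition is True
    q, y = (y, q)  # -> q = 17, y = 26
q = q + y  # -> q = 43
if q > 47:  # condition is False
else:
    y = q // 2  # -> y = 21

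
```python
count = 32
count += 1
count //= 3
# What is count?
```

Answer: 11

Derivation:
Trace (tracking count):
count = 32  # -> count = 32
count += 1  # -> count = 33
count //= 3  # -> count = 11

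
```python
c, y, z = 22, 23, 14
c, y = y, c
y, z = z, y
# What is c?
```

Trace (tracking c):
c, y, z = (22, 23, 14)  # -> c = 22, y = 23, z = 14
c, y = (y, c)  # -> c = 23, y = 22
y, z = (z, y)  # -> y = 14, z = 22

Answer: 23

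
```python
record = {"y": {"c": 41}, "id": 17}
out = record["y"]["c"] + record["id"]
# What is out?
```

Answer: 58

Derivation:
Trace (tracking out):
record = {'y': {'c': 41}, 'id': 17}  # -> record = {'y': {'c': 41}, 'id': 17}
out = record['y']['c'] + record['id']  # -> out = 58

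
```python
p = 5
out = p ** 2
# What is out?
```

Answer: 25

Derivation:
Trace (tracking out):
p = 5  # -> p = 5
out = p ** 2  # -> out = 25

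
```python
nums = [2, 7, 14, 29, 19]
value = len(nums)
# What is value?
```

Trace (tracking value):
nums = [2, 7, 14, 29, 19]  # -> nums = [2, 7, 14, 29, 19]
value = len(nums)  # -> value = 5

Answer: 5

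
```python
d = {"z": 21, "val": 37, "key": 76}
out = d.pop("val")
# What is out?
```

Trace (tracking out):
d = {'z': 21, 'val': 37, 'key': 76}  # -> d = {'z': 21, 'val': 37, 'key': 76}
out = d.pop('val')  # -> out = 37

Answer: 37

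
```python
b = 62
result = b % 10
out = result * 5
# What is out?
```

Trace (tracking out):
b = 62  # -> b = 62
result = b % 10  # -> result = 2
out = result * 5  # -> out = 10

Answer: 10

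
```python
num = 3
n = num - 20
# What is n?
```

Answer: -17

Derivation:
Trace (tracking n):
num = 3  # -> num = 3
n = num - 20  # -> n = -17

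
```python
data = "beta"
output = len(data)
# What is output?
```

Answer: 4

Derivation:
Trace (tracking output):
data = 'beta'  # -> data = 'beta'
output = len(data)  # -> output = 4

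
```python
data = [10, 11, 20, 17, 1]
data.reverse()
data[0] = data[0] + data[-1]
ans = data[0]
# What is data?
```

Answer: [11, 17, 20, 11, 10]

Derivation:
Trace (tracking data):
data = [10, 11, 20, 17, 1]  # -> data = [10, 11, 20, 17, 1]
data.reverse()  # -> data = [1, 17, 20, 11, 10]
data[0] = data[0] + data[-1]  # -> data = [11, 17, 20, 11, 10]
ans = data[0]  # -> ans = 11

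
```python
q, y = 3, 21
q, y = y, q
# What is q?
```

Trace (tracking q):
q, y = (3, 21)  # -> q = 3, y = 21
q, y = (y, q)  # -> q = 21, y = 3

Answer: 21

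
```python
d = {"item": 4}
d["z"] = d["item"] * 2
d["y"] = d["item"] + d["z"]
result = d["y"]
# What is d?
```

Answer: {'item': 4, 'z': 8, 'y': 12}

Derivation:
Trace (tracking d):
d = {'item': 4}  # -> d = {'item': 4}
d['z'] = d['item'] * 2  # -> d = {'item': 4, 'z': 8}
d['y'] = d['item'] + d['z']  # -> d = {'item': 4, 'z': 8, 'y': 12}
result = d['y']  # -> result = 12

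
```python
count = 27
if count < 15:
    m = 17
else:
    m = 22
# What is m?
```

Answer: 22

Derivation:
Trace (tracking m):
count = 27  # -> count = 27
if count < 15:  # condition is False
else:
    m = 22  # -> m = 22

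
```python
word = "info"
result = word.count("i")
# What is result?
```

Trace (tracking result):
word = 'info'  # -> word = 'info'
result = word.count('i')  # -> result = 1

Answer: 1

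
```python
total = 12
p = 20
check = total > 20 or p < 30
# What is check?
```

Trace (tracking check):
total = 12  # -> total = 12
p = 20  # -> p = 20
check = total > 20 or p < 30  # -> check = True

Answer: True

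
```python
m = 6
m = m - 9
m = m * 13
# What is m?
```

Trace (tracking m):
m = 6  # -> m = 6
m = m - 9  # -> m = -3
m = m * 13  # -> m = -39

Answer: -39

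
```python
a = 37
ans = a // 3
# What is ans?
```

Answer: 12

Derivation:
Trace (tracking ans):
a = 37  # -> a = 37
ans = a // 3  # -> ans = 12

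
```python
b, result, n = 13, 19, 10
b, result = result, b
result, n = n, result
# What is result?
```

Answer: 10

Derivation:
Trace (tracking result):
b, result, n = (13, 19, 10)  # -> b = 13, result = 19, n = 10
b, result = (result, b)  # -> b = 19, result = 13
result, n = (n, result)  # -> result = 10, n = 13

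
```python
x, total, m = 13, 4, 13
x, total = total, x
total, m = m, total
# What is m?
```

Answer: 13

Derivation:
Trace (tracking m):
x, total, m = (13, 4, 13)  # -> x = 13, total = 4, m = 13
x, total = (total, x)  # -> x = 4, total = 13
total, m = (m, total)  # -> total = 13, m = 13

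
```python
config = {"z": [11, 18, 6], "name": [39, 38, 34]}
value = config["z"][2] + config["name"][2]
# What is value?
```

Trace (tracking value):
config = {'z': [11, 18, 6], 'name': [39, 38, 34]}  # -> config = {'z': [11, 18, 6], 'name': [39, 38, 34]}
value = config['z'][2] + config['name'][2]  # -> value = 40

Answer: 40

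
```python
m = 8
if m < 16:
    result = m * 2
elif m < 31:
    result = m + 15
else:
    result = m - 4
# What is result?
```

Trace (tracking result):
m = 8  # -> m = 8
if m < 16:  # condition is True
    result = m * 2  # -> result = 16

Answer: 16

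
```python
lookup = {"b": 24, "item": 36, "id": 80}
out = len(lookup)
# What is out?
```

Answer: 3

Derivation:
Trace (tracking out):
lookup = {'b': 24, 'item': 36, 'id': 80}  # -> lookup = {'b': 24, 'item': 36, 'id': 80}
out = len(lookup)  # -> out = 3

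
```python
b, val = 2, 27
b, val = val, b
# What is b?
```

Answer: 27

Derivation:
Trace (tracking b):
b, val = (2, 27)  # -> b = 2, val = 27
b, val = (val, b)  # -> b = 27, val = 2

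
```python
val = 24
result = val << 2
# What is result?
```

Trace (tracking result):
val = 24  # -> val = 24
result = val << 2  # -> result = 96

Answer: 96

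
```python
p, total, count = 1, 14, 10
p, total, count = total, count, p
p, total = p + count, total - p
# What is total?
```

Trace (tracking total):
p, total, count = (1, 14, 10)  # -> p = 1, total = 14, count = 10
p, total, count = (total, count, p)  # -> p = 14, total = 10, count = 1
p, total = (p + count, total - p)  # -> p = 15, total = -4

Answer: -4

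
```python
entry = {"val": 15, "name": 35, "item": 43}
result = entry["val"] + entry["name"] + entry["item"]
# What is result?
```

Answer: 93

Derivation:
Trace (tracking result):
entry = {'val': 15, 'name': 35, 'item': 43}  # -> entry = {'val': 15, 'name': 35, 'item': 43}
result = entry['val'] + entry['name'] + entry['item']  # -> result = 93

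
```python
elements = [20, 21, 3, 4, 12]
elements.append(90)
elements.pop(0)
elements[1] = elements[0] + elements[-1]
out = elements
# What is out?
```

Trace (tracking out):
elements = [20, 21, 3, 4, 12]  # -> elements = [20, 21, 3, 4, 12]
elements.append(90)  # -> elements = [20, 21, 3, 4, 12, 90]
elements.pop(0)  # -> elements = [21, 3, 4, 12, 90]
elements[1] = elements[0] + elements[-1]  # -> elements = [21, 111, 4, 12, 90]
out = elements  # -> out = [21, 111, 4, 12, 90]

Answer: [21, 111, 4, 12, 90]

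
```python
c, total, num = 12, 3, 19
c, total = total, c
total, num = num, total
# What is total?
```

Trace (tracking total):
c, total, num = (12, 3, 19)  # -> c = 12, total = 3, num = 19
c, total = (total, c)  # -> c = 3, total = 12
total, num = (num, total)  # -> total = 19, num = 12

Answer: 19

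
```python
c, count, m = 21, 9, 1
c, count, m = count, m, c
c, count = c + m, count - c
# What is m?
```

Answer: 21

Derivation:
Trace (tracking m):
c, count, m = (21, 9, 1)  # -> c = 21, count = 9, m = 1
c, count, m = (count, m, c)  # -> c = 9, count = 1, m = 21
c, count = (c + m, count - c)  # -> c = 30, count = -8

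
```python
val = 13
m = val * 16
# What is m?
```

Trace (tracking m):
val = 13  # -> val = 13
m = val * 16  # -> m = 208

Answer: 208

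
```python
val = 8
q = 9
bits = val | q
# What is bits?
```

Trace (tracking bits):
val = 8  # -> val = 8
q = 9  # -> q = 9
bits = val | q  # -> bits = 9

Answer: 9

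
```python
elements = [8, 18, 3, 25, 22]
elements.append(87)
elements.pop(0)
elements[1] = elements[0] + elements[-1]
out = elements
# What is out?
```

Answer: [18, 105, 25, 22, 87]

Derivation:
Trace (tracking out):
elements = [8, 18, 3, 25, 22]  # -> elements = [8, 18, 3, 25, 22]
elements.append(87)  # -> elements = [8, 18, 3, 25, 22, 87]
elements.pop(0)  # -> elements = [18, 3, 25, 22, 87]
elements[1] = elements[0] + elements[-1]  # -> elements = [18, 105, 25, 22, 87]
out = elements  # -> out = [18, 105, 25, 22, 87]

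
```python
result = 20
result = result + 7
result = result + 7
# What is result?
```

Answer: 34

Derivation:
Trace (tracking result):
result = 20  # -> result = 20
result = result + 7  # -> result = 27
result = result + 7  # -> result = 34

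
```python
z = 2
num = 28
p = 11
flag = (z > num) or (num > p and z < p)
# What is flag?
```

Answer: True

Derivation:
Trace (tracking flag):
z = 2  # -> z = 2
num = 28  # -> num = 28
p = 11  # -> p = 11
flag = z > num or (num > p and z < p)  # -> flag = True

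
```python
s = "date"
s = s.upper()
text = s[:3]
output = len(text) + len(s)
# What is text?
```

Trace (tracking text):
s = 'date'  # -> s = 'date'
s = s.upper()  # -> s = 'DATE'
text = s[:3]  # -> text = 'DAT'
output = len(text) + len(s)  # -> output = 7

Answer: 'DAT'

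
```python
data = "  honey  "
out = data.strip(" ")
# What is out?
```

Answer: 'honey'

Derivation:
Trace (tracking out):
data = '  honey  '  # -> data = '  honey  '
out = data.strip(' ')  # -> out = 'honey'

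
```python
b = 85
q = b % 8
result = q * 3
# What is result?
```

Trace (tracking result):
b = 85  # -> b = 85
q = b % 8  # -> q = 5
result = q * 3  # -> result = 15

Answer: 15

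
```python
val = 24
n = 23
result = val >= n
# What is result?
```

Answer: True

Derivation:
Trace (tracking result):
val = 24  # -> val = 24
n = 23  # -> n = 23
result = val >= n  # -> result = True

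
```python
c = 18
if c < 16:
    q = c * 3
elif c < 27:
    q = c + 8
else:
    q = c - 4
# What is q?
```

Trace (tracking q):
c = 18  # -> c = 18
if c < 16:  # condition is False
elif c < 27:  # condition is True
    q = c + 8  # -> q = 26

Answer: 26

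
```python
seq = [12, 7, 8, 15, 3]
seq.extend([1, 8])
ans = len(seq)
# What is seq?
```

Trace (tracking seq):
seq = [12, 7, 8, 15, 3]  # -> seq = [12, 7, 8, 15, 3]
seq.extend([1, 8])  # -> seq = [12, 7, 8, 15, 3, 1, 8]
ans = len(seq)  # -> ans = 7

Answer: [12, 7, 8, 15, 3, 1, 8]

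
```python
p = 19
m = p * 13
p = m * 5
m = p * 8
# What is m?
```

Trace (tracking m):
p = 19  # -> p = 19
m = p * 13  # -> m = 247
p = m * 5  # -> p = 1235
m = p * 8  # -> m = 9880

Answer: 9880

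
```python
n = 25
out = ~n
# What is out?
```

Trace (tracking out):
n = 25  # -> n = 25
out = ~n  # -> out = -26

Answer: -26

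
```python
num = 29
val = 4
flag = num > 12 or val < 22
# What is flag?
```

Answer: True

Derivation:
Trace (tracking flag):
num = 29  # -> num = 29
val = 4  # -> val = 4
flag = num > 12 or val < 22  # -> flag = True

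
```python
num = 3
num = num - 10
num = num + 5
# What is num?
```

Trace (tracking num):
num = 3  # -> num = 3
num = num - 10  # -> num = -7
num = num + 5  # -> num = -2

Answer: -2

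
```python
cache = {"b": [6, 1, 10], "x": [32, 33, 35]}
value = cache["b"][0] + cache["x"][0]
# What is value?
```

Answer: 38

Derivation:
Trace (tracking value):
cache = {'b': [6, 1, 10], 'x': [32, 33, 35]}  # -> cache = {'b': [6, 1, 10], 'x': [32, 33, 35]}
value = cache['b'][0] + cache['x'][0]  # -> value = 38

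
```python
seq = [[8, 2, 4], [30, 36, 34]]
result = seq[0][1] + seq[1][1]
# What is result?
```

Answer: 38

Derivation:
Trace (tracking result):
seq = [[8, 2, 4], [30, 36, 34]]  # -> seq = [[8, 2, 4], [30, 36, 34]]
result = seq[0][1] + seq[1][1]  # -> result = 38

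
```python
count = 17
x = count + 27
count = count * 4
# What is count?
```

Answer: 68

Derivation:
Trace (tracking count):
count = 17  # -> count = 17
x = count + 27  # -> x = 44
count = count * 4  # -> count = 68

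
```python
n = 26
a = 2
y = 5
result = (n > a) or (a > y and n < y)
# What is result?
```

Answer: True

Derivation:
Trace (tracking result):
n = 26  # -> n = 26
a = 2  # -> a = 2
y = 5  # -> y = 5
result = n > a or (a > y and n < y)  # -> result = True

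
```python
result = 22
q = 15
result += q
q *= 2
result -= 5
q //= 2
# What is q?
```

Trace (tracking q):
result = 22  # -> result = 22
q = 15  # -> q = 15
result += q  # -> result = 37
q *= 2  # -> q = 30
result -= 5  # -> result = 32
q //= 2  # -> q = 15

Answer: 15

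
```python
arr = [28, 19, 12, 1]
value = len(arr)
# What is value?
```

Trace (tracking value):
arr = [28, 19, 12, 1]  # -> arr = [28, 19, 12, 1]
value = len(arr)  # -> value = 4

Answer: 4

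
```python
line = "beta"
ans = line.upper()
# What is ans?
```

Trace (tracking ans):
line = 'beta'  # -> line = 'beta'
ans = line.upper()  # -> ans = 'BETA'

Answer: 'BETA'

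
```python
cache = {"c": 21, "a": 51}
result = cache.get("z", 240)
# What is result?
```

Answer: 240

Derivation:
Trace (tracking result):
cache = {'c': 21, 'a': 51}  # -> cache = {'c': 21, 'a': 51}
result = cache.get('z', 240)  # -> result = 240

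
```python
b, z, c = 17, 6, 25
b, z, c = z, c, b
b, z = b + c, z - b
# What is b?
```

Answer: 23

Derivation:
Trace (tracking b):
b, z, c = (17, 6, 25)  # -> b = 17, z = 6, c = 25
b, z, c = (z, c, b)  # -> b = 6, z = 25, c = 17
b, z = (b + c, z - b)  # -> b = 23, z = 19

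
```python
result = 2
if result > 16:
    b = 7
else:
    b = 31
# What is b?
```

Trace (tracking b):
result = 2  # -> result = 2
if result > 16:  # condition is False
else:
    b = 31  # -> b = 31

Answer: 31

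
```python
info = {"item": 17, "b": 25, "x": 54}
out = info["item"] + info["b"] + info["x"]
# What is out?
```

Trace (tracking out):
info = {'item': 17, 'b': 25, 'x': 54}  # -> info = {'item': 17, 'b': 25, 'x': 54}
out = info['item'] + info['b'] + info['x']  # -> out = 96

Answer: 96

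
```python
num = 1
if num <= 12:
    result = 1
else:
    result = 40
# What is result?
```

Answer: 1

Derivation:
Trace (tracking result):
num = 1  # -> num = 1
if num <= 12:  # condition is True
    result = 1  # -> result = 1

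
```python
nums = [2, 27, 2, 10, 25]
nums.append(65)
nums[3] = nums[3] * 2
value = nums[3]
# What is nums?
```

Trace (tracking nums):
nums = [2, 27, 2, 10, 25]  # -> nums = [2, 27, 2, 10, 25]
nums.append(65)  # -> nums = [2, 27, 2, 10, 25, 65]
nums[3] = nums[3] * 2  # -> nums = [2, 27, 2, 20, 25, 65]
value = nums[3]  # -> value = 20

Answer: [2, 27, 2, 20, 25, 65]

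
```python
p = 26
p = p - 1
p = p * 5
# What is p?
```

Answer: 125

Derivation:
Trace (tracking p):
p = 26  # -> p = 26
p = p - 1  # -> p = 25
p = p * 5  # -> p = 125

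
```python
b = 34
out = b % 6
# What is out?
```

Answer: 4

Derivation:
Trace (tracking out):
b = 34  # -> b = 34
out = b % 6  # -> out = 4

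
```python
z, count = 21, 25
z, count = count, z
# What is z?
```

Answer: 25

Derivation:
Trace (tracking z):
z, count = (21, 25)  # -> z = 21, count = 25
z, count = (count, z)  # -> z = 25, count = 21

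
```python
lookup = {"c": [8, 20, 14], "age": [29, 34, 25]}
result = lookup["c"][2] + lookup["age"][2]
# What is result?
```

Answer: 39

Derivation:
Trace (tracking result):
lookup = {'c': [8, 20, 14], 'age': [29, 34, 25]}  # -> lookup = {'c': [8, 20, 14], 'age': [29, 34, 25]}
result = lookup['c'][2] + lookup['age'][2]  # -> result = 39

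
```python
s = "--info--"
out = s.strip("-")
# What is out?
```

Answer: 'info'

Derivation:
Trace (tracking out):
s = '--info--'  # -> s = '--info--'
out = s.strip('-')  # -> out = 'info'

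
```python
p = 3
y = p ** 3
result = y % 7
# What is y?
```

Trace (tracking y):
p = 3  # -> p = 3
y = p ** 3  # -> y = 27
result = y % 7  # -> result = 6

Answer: 27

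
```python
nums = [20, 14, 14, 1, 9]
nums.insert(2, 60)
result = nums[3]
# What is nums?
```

Answer: [20, 14, 60, 14, 1, 9]

Derivation:
Trace (tracking nums):
nums = [20, 14, 14, 1, 9]  # -> nums = [20, 14, 14, 1, 9]
nums.insert(2, 60)  # -> nums = [20, 14, 60, 14, 1, 9]
result = nums[3]  # -> result = 14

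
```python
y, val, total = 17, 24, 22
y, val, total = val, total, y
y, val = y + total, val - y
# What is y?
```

Answer: 41

Derivation:
Trace (tracking y):
y, val, total = (17, 24, 22)  # -> y = 17, val = 24, total = 22
y, val, total = (val, total, y)  # -> y = 24, val = 22, total = 17
y, val = (y + total, val - y)  # -> y = 41, val = -2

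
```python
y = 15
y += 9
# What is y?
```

Answer: 24

Derivation:
Trace (tracking y):
y = 15  # -> y = 15
y += 9  # -> y = 24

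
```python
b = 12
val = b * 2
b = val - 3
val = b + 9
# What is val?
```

Answer: 30

Derivation:
Trace (tracking val):
b = 12  # -> b = 12
val = b * 2  # -> val = 24
b = val - 3  # -> b = 21
val = b + 9  # -> val = 30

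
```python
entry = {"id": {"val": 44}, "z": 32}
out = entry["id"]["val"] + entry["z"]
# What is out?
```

Trace (tracking out):
entry = {'id': {'val': 44}, 'z': 32}  # -> entry = {'id': {'val': 44}, 'z': 32}
out = entry['id']['val'] + entry['z']  # -> out = 76

Answer: 76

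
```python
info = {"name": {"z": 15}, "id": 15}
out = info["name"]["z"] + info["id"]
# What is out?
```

Answer: 30

Derivation:
Trace (tracking out):
info = {'name': {'z': 15}, 'id': 15}  # -> info = {'name': {'z': 15}, 'id': 15}
out = info['name']['z'] + info['id']  # -> out = 30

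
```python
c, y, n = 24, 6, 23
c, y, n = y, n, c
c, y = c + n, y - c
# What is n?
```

Answer: 24

Derivation:
Trace (tracking n):
c, y, n = (24, 6, 23)  # -> c = 24, y = 6, n = 23
c, y, n = (y, n, c)  # -> c = 6, y = 23, n = 24
c, y = (c + n, y - c)  # -> c = 30, y = 17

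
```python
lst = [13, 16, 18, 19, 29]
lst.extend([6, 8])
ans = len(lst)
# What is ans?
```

Answer: 7

Derivation:
Trace (tracking ans):
lst = [13, 16, 18, 19, 29]  # -> lst = [13, 16, 18, 19, 29]
lst.extend([6, 8])  # -> lst = [13, 16, 18, 19, 29, 6, 8]
ans = len(lst)  # -> ans = 7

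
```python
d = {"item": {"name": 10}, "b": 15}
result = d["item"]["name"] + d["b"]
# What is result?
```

Trace (tracking result):
d = {'item': {'name': 10}, 'b': 15}  # -> d = {'item': {'name': 10}, 'b': 15}
result = d['item']['name'] + d['b']  # -> result = 25

Answer: 25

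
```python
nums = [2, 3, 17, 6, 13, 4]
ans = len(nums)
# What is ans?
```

Trace (tracking ans):
nums = [2, 3, 17, 6, 13, 4]  # -> nums = [2, 3, 17, 6, 13, 4]
ans = len(nums)  # -> ans = 6

Answer: 6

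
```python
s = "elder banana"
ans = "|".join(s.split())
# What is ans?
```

Trace (tracking ans):
s = 'elder banana'  # -> s = 'elder banana'
ans = '|'.join(s.split())  # -> ans = 'elder|banana'

Answer: 'elder|banana'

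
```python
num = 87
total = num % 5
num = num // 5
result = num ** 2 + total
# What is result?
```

Trace (tracking result):
num = 87  # -> num = 87
total = num % 5  # -> total = 2
num = num // 5  # -> num = 17
result = num ** 2 + total  # -> result = 291

Answer: 291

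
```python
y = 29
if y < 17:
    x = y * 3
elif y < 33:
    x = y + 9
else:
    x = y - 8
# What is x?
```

Trace (tracking x):
y = 29  # -> y = 29
if y < 17:  # condition is False
elif y < 33:  # condition is True
    x = y + 9  # -> x = 38

Answer: 38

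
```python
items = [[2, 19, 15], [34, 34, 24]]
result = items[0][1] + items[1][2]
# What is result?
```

Trace (tracking result):
items = [[2, 19, 15], [34, 34, 24]]  # -> items = [[2, 19, 15], [34, 34, 24]]
result = items[0][1] + items[1][2]  # -> result = 43

Answer: 43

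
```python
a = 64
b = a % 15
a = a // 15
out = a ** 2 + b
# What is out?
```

Trace (tracking out):
a = 64  # -> a = 64
b = a % 15  # -> b = 4
a = a // 15  # -> a = 4
out = a ** 2 + b  # -> out = 20

Answer: 20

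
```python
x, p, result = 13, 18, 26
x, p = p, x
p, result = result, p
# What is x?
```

Answer: 18

Derivation:
Trace (tracking x):
x, p, result = (13, 18, 26)  # -> x = 13, p = 18, result = 26
x, p = (p, x)  # -> x = 18, p = 13
p, result = (result, p)  # -> p = 26, result = 13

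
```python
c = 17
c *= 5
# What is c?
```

Answer: 85

Derivation:
Trace (tracking c):
c = 17  # -> c = 17
c *= 5  # -> c = 85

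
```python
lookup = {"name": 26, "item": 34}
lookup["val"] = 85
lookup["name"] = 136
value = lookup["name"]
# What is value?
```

Answer: 136

Derivation:
Trace (tracking value):
lookup = {'name': 26, 'item': 34}  # -> lookup = {'name': 26, 'item': 34}
lookup['val'] = 85  # -> lookup = {'name': 26, 'item': 34, 'val': 85}
lookup['name'] = 136  # -> lookup = {'name': 136, 'item': 34, 'val': 85}
value = lookup['name']  # -> value = 136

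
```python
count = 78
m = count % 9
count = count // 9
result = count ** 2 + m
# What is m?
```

Answer: 6

Derivation:
Trace (tracking m):
count = 78  # -> count = 78
m = count % 9  # -> m = 6
count = count // 9  # -> count = 8
result = count ** 2 + m  # -> result = 70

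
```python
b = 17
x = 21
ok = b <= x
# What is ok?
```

Answer: True

Derivation:
Trace (tracking ok):
b = 17  # -> b = 17
x = 21  # -> x = 21
ok = b <= x  # -> ok = True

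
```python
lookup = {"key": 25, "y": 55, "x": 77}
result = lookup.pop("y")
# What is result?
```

Answer: 55

Derivation:
Trace (tracking result):
lookup = {'key': 25, 'y': 55, 'x': 77}  # -> lookup = {'key': 25, 'y': 55, 'x': 77}
result = lookup.pop('y')  # -> result = 55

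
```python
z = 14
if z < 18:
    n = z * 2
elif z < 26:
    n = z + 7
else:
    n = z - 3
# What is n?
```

Answer: 28

Derivation:
Trace (tracking n):
z = 14  # -> z = 14
if z < 18:  # condition is True
    n = z * 2  # -> n = 28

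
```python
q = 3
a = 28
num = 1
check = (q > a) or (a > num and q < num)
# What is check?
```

Trace (tracking check):
q = 3  # -> q = 3
a = 28  # -> a = 28
num = 1  # -> num = 1
check = q > a or (a > num and q < num)  # -> check = False

Answer: False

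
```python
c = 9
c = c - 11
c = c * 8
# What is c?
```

Answer: -16

Derivation:
Trace (tracking c):
c = 9  # -> c = 9
c = c - 11  # -> c = -2
c = c * 8  # -> c = -16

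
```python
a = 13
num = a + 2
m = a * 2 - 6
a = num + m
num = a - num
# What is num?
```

Answer: 20

Derivation:
Trace (tracking num):
a = 13  # -> a = 13
num = a + 2  # -> num = 15
m = a * 2 - 6  # -> m = 20
a = num + m  # -> a = 35
num = a - num  # -> num = 20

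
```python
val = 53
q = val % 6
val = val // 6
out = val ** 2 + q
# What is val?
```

Answer: 8

Derivation:
Trace (tracking val):
val = 53  # -> val = 53
q = val % 6  # -> q = 5
val = val // 6  # -> val = 8
out = val ** 2 + q  # -> out = 69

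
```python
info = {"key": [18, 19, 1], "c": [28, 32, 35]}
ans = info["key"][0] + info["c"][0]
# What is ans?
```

Answer: 46

Derivation:
Trace (tracking ans):
info = {'key': [18, 19, 1], 'c': [28, 32, 35]}  # -> info = {'key': [18, 19, 1], 'c': [28, 32, 35]}
ans = info['key'][0] + info['c'][0]  # -> ans = 46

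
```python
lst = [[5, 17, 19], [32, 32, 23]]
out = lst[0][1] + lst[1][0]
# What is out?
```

Trace (tracking out):
lst = [[5, 17, 19], [32, 32, 23]]  # -> lst = [[5, 17, 19], [32, 32, 23]]
out = lst[0][1] + lst[1][0]  # -> out = 49

Answer: 49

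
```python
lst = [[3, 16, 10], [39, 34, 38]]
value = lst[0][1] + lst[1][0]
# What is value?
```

Answer: 55

Derivation:
Trace (tracking value):
lst = [[3, 16, 10], [39, 34, 38]]  # -> lst = [[3, 16, 10], [39, 34, 38]]
value = lst[0][1] + lst[1][0]  # -> value = 55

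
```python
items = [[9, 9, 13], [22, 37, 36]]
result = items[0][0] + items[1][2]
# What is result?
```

Trace (tracking result):
items = [[9, 9, 13], [22, 37, 36]]  # -> items = [[9, 9, 13], [22, 37, 36]]
result = items[0][0] + items[1][2]  # -> result = 45

Answer: 45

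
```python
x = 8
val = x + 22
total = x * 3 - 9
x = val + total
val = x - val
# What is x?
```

Answer: 45

Derivation:
Trace (tracking x):
x = 8  # -> x = 8
val = x + 22  # -> val = 30
total = x * 3 - 9  # -> total = 15
x = val + total  # -> x = 45
val = x - val  # -> val = 15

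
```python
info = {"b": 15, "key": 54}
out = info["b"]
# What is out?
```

Answer: 15

Derivation:
Trace (tracking out):
info = {'b': 15, 'key': 54}  # -> info = {'b': 15, 'key': 54}
out = info['b']  # -> out = 15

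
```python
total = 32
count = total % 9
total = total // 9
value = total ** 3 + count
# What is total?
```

Answer: 3

Derivation:
Trace (tracking total):
total = 32  # -> total = 32
count = total % 9  # -> count = 5
total = total // 9  # -> total = 3
value = total ** 3 + count  # -> value = 32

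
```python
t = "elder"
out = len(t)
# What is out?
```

Answer: 5

Derivation:
Trace (tracking out):
t = 'elder'  # -> t = 'elder'
out = len(t)  # -> out = 5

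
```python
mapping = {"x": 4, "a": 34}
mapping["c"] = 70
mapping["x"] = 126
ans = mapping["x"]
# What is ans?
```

Trace (tracking ans):
mapping = {'x': 4, 'a': 34}  # -> mapping = {'x': 4, 'a': 34}
mapping['c'] = 70  # -> mapping = {'x': 4, 'a': 34, 'c': 70}
mapping['x'] = 126  # -> mapping = {'x': 126, 'a': 34, 'c': 70}
ans = mapping['x']  # -> ans = 126

Answer: 126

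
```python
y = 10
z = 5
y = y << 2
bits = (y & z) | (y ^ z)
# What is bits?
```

Answer: 45

Derivation:
Trace (tracking bits):
y = 10  # -> y = 10
z = 5  # -> z = 5
y = y << 2  # -> y = 40
bits = y & z | y ^ z  # -> bits = 45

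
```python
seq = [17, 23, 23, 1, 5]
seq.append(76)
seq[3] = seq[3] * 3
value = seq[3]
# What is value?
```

Answer: 3

Derivation:
Trace (tracking value):
seq = [17, 23, 23, 1, 5]  # -> seq = [17, 23, 23, 1, 5]
seq.append(76)  # -> seq = [17, 23, 23, 1, 5, 76]
seq[3] = seq[3] * 3  # -> seq = [17, 23, 23, 3, 5, 76]
value = seq[3]  # -> value = 3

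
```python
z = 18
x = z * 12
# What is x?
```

Trace (tracking x):
z = 18  # -> z = 18
x = z * 12  # -> x = 216

Answer: 216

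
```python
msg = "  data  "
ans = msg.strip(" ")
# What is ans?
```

Answer: 'data'

Derivation:
Trace (tracking ans):
msg = '  data  '  # -> msg = '  data  '
ans = msg.strip(' ')  # -> ans = 'data'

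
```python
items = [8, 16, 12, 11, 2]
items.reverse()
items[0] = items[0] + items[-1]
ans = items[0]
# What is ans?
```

Trace (tracking ans):
items = [8, 16, 12, 11, 2]  # -> items = [8, 16, 12, 11, 2]
items.reverse()  # -> items = [2, 11, 12, 16, 8]
items[0] = items[0] + items[-1]  # -> items = [10, 11, 12, 16, 8]
ans = items[0]  # -> ans = 10

Answer: 10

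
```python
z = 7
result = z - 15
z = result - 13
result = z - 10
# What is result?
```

Answer: -31

Derivation:
Trace (tracking result):
z = 7  # -> z = 7
result = z - 15  # -> result = -8
z = result - 13  # -> z = -21
result = z - 10  # -> result = -31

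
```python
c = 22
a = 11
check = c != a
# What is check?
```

Answer: True

Derivation:
Trace (tracking check):
c = 22  # -> c = 22
a = 11  # -> a = 11
check = c != a  # -> check = True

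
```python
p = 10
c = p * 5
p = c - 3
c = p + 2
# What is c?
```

Answer: 49

Derivation:
Trace (tracking c):
p = 10  # -> p = 10
c = p * 5  # -> c = 50
p = c - 3  # -> p = 47
c = p + 2  # -> c = 49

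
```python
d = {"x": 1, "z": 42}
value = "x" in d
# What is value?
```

Trace (tracking value):
d = {'x': 1, 'z': 42}  # -> d = {'x': 1, 'z': 42}
value = 'x' in d  # -> value = True

Answer: True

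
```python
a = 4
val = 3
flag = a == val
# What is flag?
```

Answer: False

Derivation:
Trace (tracking flag):
a = 4  # -> a = 4
val = 3  # -> val = 3
flag = a == val  # -> flag = False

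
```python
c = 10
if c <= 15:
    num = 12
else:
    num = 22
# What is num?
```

Answer: 12

Derivation:
Trace (tracking num):
c = 10  # -> c = 10
if c <= 15:  # condition is True
    num = 12  # -> num = 12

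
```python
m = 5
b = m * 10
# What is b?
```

Trace (tracking b):
m = 5  # -> m = 5
b = m * 10  # -> b = 50

Answer: 50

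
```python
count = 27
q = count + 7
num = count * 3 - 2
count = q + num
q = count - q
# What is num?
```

Answer: 79

Derivation:
Trace (tracking num):
count = 27  # -> count = 27
q = count + 7  # -> q = 34
num = count * 3 - 2  # -> num = 79
count = q + num  # -> count = 113
q = count - q  # -> q = 79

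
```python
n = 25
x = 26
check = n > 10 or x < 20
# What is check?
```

Answer: True

Derivation:
Trace (tracking check):
n = 25  # -> n = 25
x = 26  # -> x = 26
check = n > 10 or x < 20  # -> check = True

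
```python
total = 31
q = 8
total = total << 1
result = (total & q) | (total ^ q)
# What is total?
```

Trace (tracking total):
total = 31  # -> total = 31
q = 8  # -> q = 8
total = total << 1  # -> total = 62
result = total & q | total ^ q  # -> result = 62

Answer: 62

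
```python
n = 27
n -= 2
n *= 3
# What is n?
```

Trace (tracking n):
n = 27  # -> n = 27
n -= 2  # -> n = 25
n *= 3  # -> n = 75

Answer: 75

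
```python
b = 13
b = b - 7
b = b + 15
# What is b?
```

Trace (tracking b):
b = 13  # -> b = 13
b = b - 7  # -> b = 6
b = b + 15  # -> b = 21

Answer: 21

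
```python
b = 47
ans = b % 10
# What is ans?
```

Answer: 7

Derivation:
Trace (tracking ans):
b = 47  # -> b = 47
ans = b % 10  # -> ans = 7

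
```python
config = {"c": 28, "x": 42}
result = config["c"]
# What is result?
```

Trace (tracking result):
config = {'c': 28, 'x': 42}  # -> config = {'c': 28, 'x': 42}
result = config['c']  # -> result = 28

Answer: 28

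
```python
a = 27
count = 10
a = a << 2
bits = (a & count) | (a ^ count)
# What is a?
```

Trace (tracking a):
a = 27  # -> a = 27
count = 10  # -> count = 10
a = a << 2  # -> a = 108
bits = a & count | a ^ count  # -> bits = 110

Answer: 108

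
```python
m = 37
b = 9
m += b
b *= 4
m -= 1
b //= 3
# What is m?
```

Trace (tracking m):
m = 37  # -> m = 37
b = 9  # -> b = 9
m += b  # -> m = 46
b *= 4  # -> b = 36
m -= 1  # -> m = 45
b //= 3  # -> b = 12

Answer: 45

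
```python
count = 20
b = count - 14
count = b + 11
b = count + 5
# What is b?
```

Trace (tracking b):
count = 20  # -> count = 20
b = count - 14  # -> b = 6
count = b + 11  # -> count = 17
b = count + 5  # -> b = 22

Answer: 22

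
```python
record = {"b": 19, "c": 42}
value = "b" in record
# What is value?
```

Trace (tracking value):
record = {'b': 19, 'c': 42}  # -> record = {'b': 19, 'c': 42}
value = 'b' in record  # -> value = True

Answer: True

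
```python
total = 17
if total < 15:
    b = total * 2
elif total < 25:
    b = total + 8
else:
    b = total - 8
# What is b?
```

Answer: 25

Derivation:
Trace (tracking b):
total = 17  # -> total = 17
if total < 15:  # condition is False
elif total < 25:  # condition is True
    b = total + 8  # -> b = 25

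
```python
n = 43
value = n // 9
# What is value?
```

Answer: 4

Derivation:
Trace (tracking value):
n = 43  # -> n = 43
value = n // 9  # -> value = 4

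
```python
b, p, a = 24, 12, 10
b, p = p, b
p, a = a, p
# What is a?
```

Answer: 24

Derivation:
Trace (tracking a):
b, p, a = (24, 12, 10)  # -> b = 24, p = 12, a = 10
b, p = (p, b)  # -> b = 12, p = 24
p, a = (a, p)  # -> p = 10, a = 24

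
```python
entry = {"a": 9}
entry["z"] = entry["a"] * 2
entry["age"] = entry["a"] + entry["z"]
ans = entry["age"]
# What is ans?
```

Trace (tracking ans):
entry = {'a': 9}  # -> entry = {'a': 9}
entry['z'] = entry['a'] * 2  # -> entry = {'a': 9, 'z': 18}
entry['age'] = entry['a'] + entry['z']  # -> entry = {'a': 9, 'z': 18, 'age': 27}
ans = entry['age']  # -> ans = 27

Answer: 27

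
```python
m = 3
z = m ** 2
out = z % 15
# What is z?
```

Answer: 9

Derivation:
Trace (tracking z):
m = 3  # -> m = 3
z = m ** 2  # -> z = 9
out = z % 15  # -> out = 9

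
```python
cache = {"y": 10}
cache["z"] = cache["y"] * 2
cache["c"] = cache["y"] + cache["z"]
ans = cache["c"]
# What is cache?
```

Trace (tracking cache):
cache = {'y': 10}  # -> cache = {'y': 10}
cache['z'] = cache['y'] * 2  # -> cache = {'y': 10, 'z': 20}
cache['c'] = cache['y'] + cache['z']  # -> cache = {'y': 10, 'z': 20, 'c': 30}
ans = cache['c']  # -> ans = 30

Answer: {'y': 10, 'z': 20, 'c': 30}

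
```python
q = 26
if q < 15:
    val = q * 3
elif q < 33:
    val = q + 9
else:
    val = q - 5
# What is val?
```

Trace (tracking val):
q = 26  # -> q = 26
if q < 15:  # condition is False
elif q < 33:  # condition is True
    val = q + 9  # -> val = 35

Answer: 35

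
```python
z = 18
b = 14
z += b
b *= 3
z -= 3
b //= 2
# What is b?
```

Answer: 21

Derivation:
Trace (tracking b):
z = 18  # -> z = 18
b = 14  # -> b = 14
z += b  # -> z = 32
b *= 3  # -> b = 42
z -= 3  # -> z = 29
b //= 2  # -> b = 21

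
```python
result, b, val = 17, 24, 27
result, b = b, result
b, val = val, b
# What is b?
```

Trace (tracking b):
result, b, val = (17, 24, 27)  # -> result = 17, b = 24, val = 27
result, b = (b, result)  # -> result = 24, b = 17
b, val = (val, b)  # -> b = 27, val = 17

Answer: 27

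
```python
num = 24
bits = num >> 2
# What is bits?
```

Answer: 6

Derivation:
Trace (tracking bits):
num = 24  # -> num = 24
bits = num >> 2  # -> bits = 6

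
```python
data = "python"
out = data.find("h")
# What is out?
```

Answer: 3

Derivation:
Trace (tracking out):
data = 'python'  # -> data = 'python'
out = data.find('h')  # -> out = 3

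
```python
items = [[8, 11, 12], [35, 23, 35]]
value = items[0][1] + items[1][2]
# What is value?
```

Trace (tracking value):
items = [[8, 11, 12], [35, 23, 35]]  # -> items = [[8, 11, 12], [35, 23, 35]]
value = items[0][1] + items[1][2]  # -> value = 46

Answer: 46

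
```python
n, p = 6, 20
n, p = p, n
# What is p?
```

Trace (tracking p):
n, p = (6, 20)  # -> n = 6, p = 20
n, p = (p, n)  # -> n = 20, p = 6

Answer: 6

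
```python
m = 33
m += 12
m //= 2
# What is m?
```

Answer: 22

Derivation:
Trace (tracking m):
m = 33  # -> m = 33
m += 12  # -> m = 45
m //= 2  # -> m = 22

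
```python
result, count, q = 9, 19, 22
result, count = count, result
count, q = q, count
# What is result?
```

Answer: 19

Derivation:
Trace (tracking result):
result, count, q = (9, 19, 22)  # -> result = 9, count = 19, q = 22
result, count = (count, result)  # -> result = 19, count = 9
count, q = (q, count)  # -> count = 22, q = 9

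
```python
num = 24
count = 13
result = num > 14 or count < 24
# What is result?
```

Trace (tracking result):
num = 24  # -> num = 24
count = 13  # -> count = 13
result = num > 14 or count < 24  # -> result = True

Answer: True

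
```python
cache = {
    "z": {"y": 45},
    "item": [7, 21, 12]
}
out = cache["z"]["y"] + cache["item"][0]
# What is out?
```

Answer: 52

Derivation:
Trace (tracking out):
cache = {'z': {'y': 45}, 'item': [7, 21, 12]}  # -> cache = {'z': {'y': 45}, 'item': [7, 21, 12]}
out = cache['z']['y'] + cache['item'][0]  # -> out = 52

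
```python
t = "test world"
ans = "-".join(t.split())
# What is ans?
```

Trace (tracking ans):
t = 'test world'  # -> t = 'test world'
ans = '-'.join(t.split())  # -> ans = 'test-world'

Answer: 'test-world'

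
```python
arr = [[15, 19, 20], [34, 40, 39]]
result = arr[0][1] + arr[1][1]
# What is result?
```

Answer: 59

Derivation:
Trace (tracking result):
arr = [[15, 19, 20], [34, 40, 39]]  # -> arr = [[15, 19, 20], [34, 40, 39]]
result = arr[0][1] + arr[1][1]  # -> result = 59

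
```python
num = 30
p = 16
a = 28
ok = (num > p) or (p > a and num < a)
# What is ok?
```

Trace (tracking ok):
num = 30  # -> num = 30
p = 16  # -> p = 16
a = 28  # -> a = 28
ok = num > p or (p > a and num < a)  # -> ok = True

Answer: True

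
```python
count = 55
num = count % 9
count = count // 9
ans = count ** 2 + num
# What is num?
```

Answer: 1

Derivation:
Trace (tracking num):
count = 55  # -> count = 55
num = count % 9  # -> num = 1
count = count // 9  # -> count = 6
ans = count ** 2 + num  # -> ans = 37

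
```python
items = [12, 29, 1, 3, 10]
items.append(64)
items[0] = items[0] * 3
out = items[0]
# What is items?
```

Trace (tracking items):
items = [12, 29, 1, 3, 10]  # -> items = [12, 29, 1, 3, 10]
items.append(64)  # -> items = [12, 29, 1, 3, 10, 64]
items[0] = items[0] * 3  # -> items = [36, 29, 1, 3, 10, 64]
out = items[0]  # -> out = 36

Answer: [36, 29, 1, 3, 10, 64]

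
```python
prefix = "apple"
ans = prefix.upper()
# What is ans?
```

Trace (tracking ans):
prefix = 'apple'  # -> prefix = 'apple'
ans = prefix.upper()  # -> ans = 'APPLE'

Answer: 'APPLE'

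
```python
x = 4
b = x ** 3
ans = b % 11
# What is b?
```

Answer: 64

Derivation:
Trace (tracking b):
x = 4  # -> x = 4
b = x ** 3  # -> b = 64
ans = b % 11  # -> ans = 9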